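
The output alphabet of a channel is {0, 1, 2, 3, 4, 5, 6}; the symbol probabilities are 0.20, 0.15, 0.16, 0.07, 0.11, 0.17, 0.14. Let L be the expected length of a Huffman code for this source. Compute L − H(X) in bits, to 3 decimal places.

Entropy H = −Σ p log₂ p ≈ 2.7485 bits.
Huffman merges: 7/100+11/100→9/50; 7/50+3/20→29/100; 4/25+17/100→33/100; 9/50+1/5→19/50; 29/100+33/100→31/50; 19/50+31/50→1. L = 14/5 ≈ 2.8000.
L − H = 2.8000 − 2.7485 = 0.052 bits.

0.052 bits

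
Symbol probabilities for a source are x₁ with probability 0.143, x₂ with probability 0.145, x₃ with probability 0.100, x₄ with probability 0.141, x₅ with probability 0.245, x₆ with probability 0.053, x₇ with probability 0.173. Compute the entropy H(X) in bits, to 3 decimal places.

H = −Σ pᵢ log₂ pᵢ.
−0.143·log₂(0.143) = 0.4012
−0.145·log₂(0.145) = 0.4040
−0.100·log₂(0.100) = 0.3322
−0.141·log₂(0.141) = 0.3985
−0.245·log₂(0.245) = 0.4971
−0.053·log₂(0.053) = 0.2246
−0.173·log₂(0.173) = 0.4379
Sum ≈ 2.6955 → 2.696 bits.

2.696 bits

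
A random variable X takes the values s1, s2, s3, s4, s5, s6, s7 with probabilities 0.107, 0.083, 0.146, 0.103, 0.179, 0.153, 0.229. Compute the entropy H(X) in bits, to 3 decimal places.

H = −Σ pᵢ log₂ pᵢ.
−0.107·log₂(0.107) = 0.3450
−0.083·log₂(0.083) = 0.2980
−0.146·log₂(0.146) = 0.4053
−0.103·log₂(0.103) = 0.3378
−0.179·log₂(0.179) = 0.4443
−0.153·log₂(0.153) = 0.4144
−0.229·log₂(0.229) = 0.4870
Sum ≈ 2.7317 → 2.732 bits.

2.732 bits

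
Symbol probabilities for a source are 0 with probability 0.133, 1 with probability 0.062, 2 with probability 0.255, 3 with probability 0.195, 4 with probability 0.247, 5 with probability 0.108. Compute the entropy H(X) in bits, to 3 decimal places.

H = −Σ pᵢ log₂ pᵢ.
−0.133·log₂(0.133) = 0.3871
−0.062·log₂(0.062) = 0.2487
−0.255·log₂(0.255) = 0.5027
−0.195·log₂(0.195) = 0.4599
−0.247·log₂(0.247) = 0.4983
−0.108·log₂(0.108) = 0.3468
Sum ≈ 2.4435 → 2.444 bits.

2.444 bits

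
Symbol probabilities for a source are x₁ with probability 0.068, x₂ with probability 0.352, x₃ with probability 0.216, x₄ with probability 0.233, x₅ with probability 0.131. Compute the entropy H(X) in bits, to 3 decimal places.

H = −Σ pᵢ log₂ pᵢ.
−0.068·log₂(0.068) = 0.2637
−0.352·log₂(0.352) = 0.5302
−0.216·log₂(0.216) = 0.4776
−0.233·log₂(0.233) = 0.4897
−0.131·log₂(0.131) = 0.3841
Sum ≈ 2.1453 → 2.145 bits.

2.145 bits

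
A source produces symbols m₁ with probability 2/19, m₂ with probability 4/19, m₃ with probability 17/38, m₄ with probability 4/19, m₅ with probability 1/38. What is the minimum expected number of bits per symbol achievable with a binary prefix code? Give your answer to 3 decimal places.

2.026 bits/symbol

Repeatedly combine the two least-probable nodes; the expected code length is the sum of the merged weights.
merge 1/38 + 2/19 → 5/38
merge 5/38 + 4/19 → 13/38
merge 4/19 + 13/38 → 21/38
merge 17/38 + 21/38 → 1
L = 5/38 + 13/38 + 21/38 + 1 = 77/38 ≈ 2.026 bits/symbol.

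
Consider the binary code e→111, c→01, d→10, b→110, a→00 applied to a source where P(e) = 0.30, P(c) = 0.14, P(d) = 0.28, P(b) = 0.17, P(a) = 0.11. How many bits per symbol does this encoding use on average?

2.47 bits/symbol

L̄ = Σ pᵢ·ℓᵢ = 0.30·3 + 0.14·2 + 0.28·2 + 0.17·3 + 0.11·2 = 2.47 bits/symbol.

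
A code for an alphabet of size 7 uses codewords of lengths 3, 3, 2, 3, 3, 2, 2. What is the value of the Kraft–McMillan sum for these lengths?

With common denominator 2^3 = 8: Σ 2^(−ℓᵢ) = 1/8 + 1/8 + 2/8 + 1/8 + 1/8 + 2/8 + 2/8 = 10/8 = 1.25.

1.25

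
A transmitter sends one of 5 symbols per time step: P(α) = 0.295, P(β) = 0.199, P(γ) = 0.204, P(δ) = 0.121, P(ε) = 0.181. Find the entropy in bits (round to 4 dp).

2.2659 bits

H = −Σ pᵢ log₂ pᵢ.
−0.295·log₂(0.295) = 0.5196
−0.199·log₂(0.199) = 0.4635
−0.204·log₂(0.204) = 0.4678
−0.121·log₂(0.121) = 0.3687
−0.181·log₂(0.181) = 0.4463
Sum ≈ 2.2659 → 2.2659 bits.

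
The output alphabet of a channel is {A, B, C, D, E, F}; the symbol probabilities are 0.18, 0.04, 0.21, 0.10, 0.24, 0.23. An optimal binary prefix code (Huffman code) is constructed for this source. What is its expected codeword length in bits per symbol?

2.46 bits/symbol

Repeatedly combine the two least-probable nodes; the expected code length is the sum of the merged weights.
merge 1/25 + 1/10 → 7/50
merge 7/50 + 9/50 → 8/25
merge 21/100 + 23/100 → 11/25
merge 6/25 + 8/25 → 14/25
merge 11/25 + 14/25 → 1
L = 7/50 + 8/25 + 11/25 + 14/25 + 1 = 123/50 = 2.46 bits/symbol.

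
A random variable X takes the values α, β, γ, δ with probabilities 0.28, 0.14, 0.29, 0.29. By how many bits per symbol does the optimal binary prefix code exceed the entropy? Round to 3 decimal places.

Entropy H = −Σ p log₂ p ≈ 1.9471 bits.
Huffman merges: 7/50+7/25→21/50; 29/100+29/100→29/50; 21/50+29/50→1. L = 2 ≈ 2.0000.
L − H = 2.0000 − 1.9471 = 0.053 bits.

0.053 bits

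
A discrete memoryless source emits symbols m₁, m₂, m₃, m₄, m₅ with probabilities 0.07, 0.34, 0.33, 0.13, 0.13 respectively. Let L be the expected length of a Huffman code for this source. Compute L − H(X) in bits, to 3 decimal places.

Entropy H = −Σ p log₂ p ≈ 2.0908 bits.
Huffman merges: 7/100+13/100→1/5; 13/100+1/5→33/100; 33/100+33/100→33/50; 17/50+33/50→1. L = 219/100 ≈ 2.1900.
L − H = 2.1900 − 2.0908 = 0.099 bits.

0.099 bits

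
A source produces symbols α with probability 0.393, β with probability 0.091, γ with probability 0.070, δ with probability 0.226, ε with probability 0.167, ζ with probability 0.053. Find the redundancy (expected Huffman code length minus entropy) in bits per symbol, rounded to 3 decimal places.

Entropy H = −Σ p log₂ p ≈ 2.2535 bits.
Huffman merges: 53/1000+7/100→123/1000; 91/1000+123/1000→107/500; 167/1000+107/500→381/1000; 113/500+381/1000→607/1000; 393/1000+607/1000→1. L = 93/40 ≈ 2.3250.
L − H = 2.3250 − 2.2535 = 0.072 bits.

0.072 bits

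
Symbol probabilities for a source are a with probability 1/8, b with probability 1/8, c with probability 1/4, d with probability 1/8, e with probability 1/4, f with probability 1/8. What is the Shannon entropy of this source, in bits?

2.5 bits

Each probability is a power of 1/2, so log₂(1/p) is an integer.
H = Σ p·log₂(1/p) = 1/8·3 + 1/8·3 + 1/4·2 + 1/8·3 + 1/4·2 + 1/8·3 = 2.5 bits.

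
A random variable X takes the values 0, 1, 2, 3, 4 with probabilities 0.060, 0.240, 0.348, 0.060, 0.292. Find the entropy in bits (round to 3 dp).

2.030 bits

H = −Σ pᵢ log₂ pᵢ.
−0.060·log₂(0.060) = 0.2435
−0.240·log₂(0.240) = 0.4941
−0.348·log₂(0.348) = 0.5299
−0.060·log₂(0.060) = 0.2435
−0.292·log₂(0.292) = 0.5186
Sum ≈ 2.0297 → 2.030 bits.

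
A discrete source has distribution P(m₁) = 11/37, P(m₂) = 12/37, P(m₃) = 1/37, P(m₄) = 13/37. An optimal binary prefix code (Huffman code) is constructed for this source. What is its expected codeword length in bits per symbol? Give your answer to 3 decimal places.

1.973 bits/symbol

Repeatedly combine the two least-probable nodes; the expected code length is the sum of the merged weights.
merge 1/37 + 11/37 → 12/37
merge 12/37 + 12/37 → 24/37
merge 13/37 + 24/37 → 1
L = 12/37 + 24/37 + 1 = 73/37 ≈ 1.973 bits/symbol.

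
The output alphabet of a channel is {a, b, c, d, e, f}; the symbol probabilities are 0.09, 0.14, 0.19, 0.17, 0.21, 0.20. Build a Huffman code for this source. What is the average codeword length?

Repeatedly combine the two least-probable nodes; the expected code length is the sum of the merged weights.
merge 9/100 + 7/50 → 23/100
merge 17/100 + 19/100 → 9/25
merge 1/5 + 21/100 → 41/100
merge 23/100 + 9/25 → 59/100
merge 41/100 + 59/100 → 1
L = 23/100 + 9/25 + 41/100 + 59/100 + 1 = 259/100 = 2.59 bits/symbol.

2.59 bits/symbol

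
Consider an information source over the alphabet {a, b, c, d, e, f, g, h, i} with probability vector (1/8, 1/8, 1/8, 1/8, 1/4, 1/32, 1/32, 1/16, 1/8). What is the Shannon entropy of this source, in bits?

2.9375 bits

Each probability is a power of 1/2, so log₂(1/p) is an integer.
H = Σ p·log₂(1/p) = 1/8·3 + 1/8·3 + 1/8·3 + 1/8·3 + 1/4·2 + 1/32·5 + 1/32·5 + 1/16·4 + 1/8·3 = 2.9375 bits.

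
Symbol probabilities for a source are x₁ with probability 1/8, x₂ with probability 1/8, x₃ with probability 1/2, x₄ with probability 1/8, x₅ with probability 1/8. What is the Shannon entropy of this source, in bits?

2 bits

Each probability is a power of 1/2, so log₂(1/p) is an integer.
H = Σ p·log₂(1/p) = 1/8·3 + 1/8·3 + 1/2·1 + 1/8·3 + 1/8·3 = 2 bits.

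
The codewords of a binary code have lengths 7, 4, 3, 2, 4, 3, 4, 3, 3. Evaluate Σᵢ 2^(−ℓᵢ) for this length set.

With common denominator 2^7 = 128: Σ 2^(−ℓᵢ) = 1/128 + 8/128 + 16/128 + 32/128 + 8/128 + 16/128 + 8/128 + 16/128 + 16/128 = 121/128 = 0.9453125.

0.9453125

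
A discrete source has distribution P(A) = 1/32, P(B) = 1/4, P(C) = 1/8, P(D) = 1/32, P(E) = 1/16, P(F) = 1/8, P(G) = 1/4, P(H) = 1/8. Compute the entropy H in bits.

2.6875 bits

Each probability is a power of 1/2, so log₂(1/p) is an integer.
H = Σ p·log₂(1/p) = 1/32·5 + 1/4·2 + 1/8·3 + 1/32·5 + 1/16·4 + 1/8·3 + 1/4·2 + 1/8·3 = 2.6875 bits.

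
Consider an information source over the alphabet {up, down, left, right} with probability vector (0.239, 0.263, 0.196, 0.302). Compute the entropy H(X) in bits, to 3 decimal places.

1.983 bits

H = −Σ pᵢ log₂ pᵢ.
−0.239·log₂(0.239) = 0.4935
−0.263·log₂(0.263) = 0.5068
−0.196·log₂(0.196) = 0.4608
−0.302·log₂(0.302) = 0.5217
Sum ≈ 1.9828 → 1.983 bits.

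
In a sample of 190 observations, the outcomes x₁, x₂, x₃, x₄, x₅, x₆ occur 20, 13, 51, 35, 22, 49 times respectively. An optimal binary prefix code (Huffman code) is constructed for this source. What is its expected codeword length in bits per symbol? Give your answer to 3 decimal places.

2.463 bits/symbol

Probabilities are the counts divided by 190.
Repeatedly combine the two least-probable nodes; the expected code length is the sum of the merged weights.
merge 13/190 + 2/19 → 33/190
merge 11/95 + 33/190 → 11/38
merge 7/38 + 49/190 → 42/95
merge 51/190 + 11/38 → 53/95
merge 42/95 + 53/95 → 1
L = 33/190 + 11/38 + 42/95 + 53/95 + 1 = 234/95 ≈ 2.463 bits/symbol.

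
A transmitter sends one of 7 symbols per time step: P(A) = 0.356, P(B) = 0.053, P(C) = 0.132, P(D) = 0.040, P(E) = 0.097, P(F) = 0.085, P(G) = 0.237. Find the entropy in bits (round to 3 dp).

H = −Σ pᵢ log₂ pᵢ.
−0.356·log₂(0.356) = 0.5305
−0.053·log₂(0.053) = 0.2246
−0.132·log₂(0.132) = 0.3856
−0.040·log₂(0.040) = 0.1858
−0.097·log₂(0.097) = 0.3265
−0.085·log₂(0.085) = 0.3023
−0.237·log₂(0.237) = 0.4923
Sum ≈ 2.4475 → 2.447 bits.

2.447 bits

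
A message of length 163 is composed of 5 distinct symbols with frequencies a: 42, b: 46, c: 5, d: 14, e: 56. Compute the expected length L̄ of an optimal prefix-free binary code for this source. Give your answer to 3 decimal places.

2.117 bits/symbol

Probabilities are the counts divided by 163.
Repeatedly combine the two least-probable nodes; the expected code length is the sum of the merged weights.
merge 5/163 + 14/163 → 19/163
merge 19/163 + 42/163 → 61/163
merge 46/163 + 56/163 → 102/163
merge 61/163 + 102/163 → 1
L = 19/163 + 61/163 + 102/163 + 1 = 345/163 ≈ 2.117 bits/symbol.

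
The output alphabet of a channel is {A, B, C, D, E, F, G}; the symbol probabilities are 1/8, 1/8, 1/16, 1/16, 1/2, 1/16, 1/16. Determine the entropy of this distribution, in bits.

Each probability is a power of 1/2, so log₂(1/p) is an integer.
H = Σ p·log₂(1/p) = 1/8·3 + 1/8·3 + 1/16·4 + 1/16·4 + 1/2·1 + 1/16·4 + 1/16·4 = 2.25 bits.

2.25 bits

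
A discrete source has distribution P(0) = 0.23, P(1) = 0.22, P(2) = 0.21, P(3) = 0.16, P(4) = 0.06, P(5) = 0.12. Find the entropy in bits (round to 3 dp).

2.475 bits

H = −Σ pᵢ log₂ pᵢ.
−0.23·log₂(0.23) = 0.4877
−0.22·log₂(0.22) = 0.4806
−0.21·log₂(0.21) = 0.4728
−0.16·log₂(0.16) = 0.4230
−0.06·log₂(0.06) = 0.2435
−0.12·log₂(0.12) = 0.3671
Sum ≈ 2.4747 → 2.475 bits.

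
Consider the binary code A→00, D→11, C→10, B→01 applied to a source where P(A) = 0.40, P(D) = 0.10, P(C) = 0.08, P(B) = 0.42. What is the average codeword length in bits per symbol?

L̄ = Σ pᵢ·ℓᵢ = 0.40·2 + 0.10·2 + 0.08·2 + 0.42·2 = 2 bits/symbol.

2 bits/symbol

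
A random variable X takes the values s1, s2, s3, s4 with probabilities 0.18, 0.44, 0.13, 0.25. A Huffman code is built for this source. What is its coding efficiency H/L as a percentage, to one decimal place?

98.9%

Entropy H = −Σ p log₂ p ≈ 1.8491 bits.
Huffman merges: 13/100+9/50→31/100; 1/4+31/100→14/25; 11/25+14/25→1. L = 187/100 ≈ 1.8700.
Efficiency = H/L = 1.8491/1.8700 = 98.9%.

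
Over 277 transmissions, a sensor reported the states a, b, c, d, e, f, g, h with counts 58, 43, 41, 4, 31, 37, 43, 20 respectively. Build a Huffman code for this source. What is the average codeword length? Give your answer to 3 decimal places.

Probabilities are the counts divided by 277.
Repeatedly combine the two least-probable nodes; the expected code length is the sum of the merged weights.
merge 4/277 + 20/277 → 24/277
merge 24/277 + 31/277 → 55/277
merge 37/277 + 41/277 → 78/277
merge 43/277 + 43/277 → 86/277
merge 55/277 + 58/277 → 113/277
merge 78/277 + 86/277 → 164/277
merge 113/277 + 164/277 → 1
L = 24/277 + 55/277 + 78/277 + 86/277 + 113/277 + 164/277 + 1 = 797/277 ≈ 2.877 bits/symbol.

2.877 bits/symbol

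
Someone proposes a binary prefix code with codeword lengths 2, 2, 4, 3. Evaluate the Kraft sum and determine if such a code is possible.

With common denominator 2^4 = 16: Σ 2^(−ℓᵢ) = 4/16 + 4/16 + 1/16 + 2/16 = 11/16 = 0.6875.
Kraft's inequality requires Σ ≤ 1; here Σ = 0.6875 ≤ 1, so such a prefix code exists.

0.6875; yes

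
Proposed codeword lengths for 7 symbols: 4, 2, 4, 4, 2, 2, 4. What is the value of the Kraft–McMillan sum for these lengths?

With common denominator 2^4 = 16: Σ 2^(−ℓᵢ) = 1/16 + 4/16 + 1/16 + 1/16 + 4/16 + 4/16 + 1/16 = 16/16 = 1.

1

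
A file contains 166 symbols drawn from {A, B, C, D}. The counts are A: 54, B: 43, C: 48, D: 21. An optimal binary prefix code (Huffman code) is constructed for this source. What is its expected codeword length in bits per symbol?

Probabilities are the counts divided by 166.
Repeatedly combine the two least-probable nodes; the expected code length is the sum of the merged weights.
merge 21/166 + 43/166 → 32/83
merge 24/83 + 27/83 → 51/83
merge 32/83 + 51/83 → 1
L = 32/83 + 51/83 + 1 = 2 bits/symbol.

2 bits/symbol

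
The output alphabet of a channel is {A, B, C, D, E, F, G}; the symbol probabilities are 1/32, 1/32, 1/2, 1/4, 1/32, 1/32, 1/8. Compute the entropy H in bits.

2 bits

Each probability is a power of 1/2, so log₂(1/p) is an integer.
H = Σ p·log₂(1/p) = 1/32·5 + 1/32·5 + 1/2·1 + 1/4·2 + 1/32·5 + 1/32·5 + 1/8·3 = 2 bits.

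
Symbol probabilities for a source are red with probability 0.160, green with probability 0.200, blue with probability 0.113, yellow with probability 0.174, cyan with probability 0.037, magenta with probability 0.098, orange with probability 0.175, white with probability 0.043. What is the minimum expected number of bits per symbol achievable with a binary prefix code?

2.88 bits/symbol

Repeatedly combine the two least-probable nodes; the expected code length is the sum of the merged weights.
merge 37/1000 + 43/1000 → 2/25
merge 2/25 + 49/500 → 89/500
merge 113/1000 + 4/25 → 273/1000
merge 87/500 + 7/40 → 349/1000
merge 89/500 + 1/5 → 189/500
merge 273/1000 + 349/1000 → 311/500
merge 189/500 + 311/500 → 1
L = 2/25 + 89/500 + 273/1000 + 349/1000 + 189/500 + 311/500 + 1 = 72/25 = 2.88 bits/symbol.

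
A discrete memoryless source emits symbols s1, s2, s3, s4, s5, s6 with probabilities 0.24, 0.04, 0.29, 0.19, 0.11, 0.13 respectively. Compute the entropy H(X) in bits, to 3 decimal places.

2.386 bits

H = −Σ pᵢ log₂ pᵢ.
−0.24·log₂(0.24) = 0.4941
−0.04·log₂(0.04) = 0.1858
−0.29·log₂(0.29) = 0.5179
−0.19·log₂(0.19) = 0.4552
−0.11·log₂(0.11) = 0.3503
−0.13·log₂(0.13) = 0.3826
Sum ≈ 2.3859 → 2.386 bits.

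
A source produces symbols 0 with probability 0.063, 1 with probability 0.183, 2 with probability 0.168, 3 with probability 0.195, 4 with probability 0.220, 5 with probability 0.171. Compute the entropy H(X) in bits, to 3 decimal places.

H = −Σ pᵢ log₂ pᵢ.
−0.063·log₂(0.063) = 0.2513
−0.183·log₂(0.183) = 0.4484
−0.168·log₂(0.168) = 0.4323
−0.195·log₂(0.195) = 0.4599
−0.220·log₂(0.220) = 0.4806
−0.171·log₂(0.171) = 0.4357
Sum ≈ 2.5082 → 2.508 bits.

2.508 bits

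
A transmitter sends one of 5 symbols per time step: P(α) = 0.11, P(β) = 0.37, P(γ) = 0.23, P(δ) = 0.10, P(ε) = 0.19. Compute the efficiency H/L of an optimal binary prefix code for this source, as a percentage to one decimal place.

Entropy H = −Σ p log₂ p ≈ 2.1561 bits.
Huffman merges: 1/10+11/100→21/100; 19/100+21/100→2/5; 23/100+37/100→3/5; 2/5+3/5→1. L = 221/100 ≈ 2.2100.
Efficiency = H/L = 2.1561/2.2100 = 97.6%.

97.6%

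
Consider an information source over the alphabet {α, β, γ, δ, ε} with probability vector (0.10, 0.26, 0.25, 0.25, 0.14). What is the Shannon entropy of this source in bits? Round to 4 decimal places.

H = −Σ pᵢ log₂ pᵢ.
−0.10·log₂(0.10) = 0.3322
−0.26·log₂(0.26) = 0.5053
−0.25·log₂(0.25) = 0.5000
−0.25·log₂(0.25) = 0.5000
−0.14·log₂(0.14) = 0.3971
Sum ≈ 2.2346 → 2.2346 bits.

2.2346 bits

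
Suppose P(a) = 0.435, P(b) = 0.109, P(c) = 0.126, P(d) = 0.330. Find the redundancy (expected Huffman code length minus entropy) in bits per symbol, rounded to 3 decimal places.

0.025 bits

Entropy H = −Σ p log₂ p ≈ 1.7753 bits.
Huffman merges: 109/1000+63/500→47/200; 47/200+33/100→113/200; 87/200+113/200→1. L = 9/5 ≈ 1.8000.
L − H = 1.8000 − 1.7753 = 0.025 bits.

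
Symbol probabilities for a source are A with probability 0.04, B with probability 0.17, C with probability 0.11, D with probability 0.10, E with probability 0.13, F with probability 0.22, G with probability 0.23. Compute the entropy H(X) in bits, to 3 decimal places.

H = −Σ pᵢ log₂ pᵢ.
−0.04·log₂(0.04) = 0.1858
−0.17·log₂(0.17) = 0.4346
−0.11·log₂(0.11) = 0.3503
−0.10·log₂(0.10) = 0.3322
−0.13·log₂(0.13) = 0.3826
−0.22·log₂(0.22) = 0.4806
−0.23·log₂(0.23) = 0.4877
Sum ≈ 2.6537 → 2.654 bits.

2.654 bits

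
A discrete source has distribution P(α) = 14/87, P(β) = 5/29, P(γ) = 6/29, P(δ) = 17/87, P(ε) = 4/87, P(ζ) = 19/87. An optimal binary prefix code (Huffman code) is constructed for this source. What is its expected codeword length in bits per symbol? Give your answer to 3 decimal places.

Repeatedly combine the two least-probable nodes; the expected code length is the sum of the merged weights.
merge 4/87 + 14/87 → 6/29
merge 5/29 + 17/87 → 32/87
merge 6/29 + 6/29 → 12/29
merge 19/87 + 32/87 → 17/29
merge 12/29 + 17/29 → 1
L = 6/29 + 32/87 + 12/29 + 17/29 + 1 = 224/87 ≈ 2.575 bits/symbol.

2.575 bits/symbol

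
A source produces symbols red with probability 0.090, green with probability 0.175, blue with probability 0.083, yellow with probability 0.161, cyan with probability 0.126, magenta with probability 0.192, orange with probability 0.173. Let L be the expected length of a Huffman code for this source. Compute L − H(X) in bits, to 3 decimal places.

0.059 bits

Entropy H = −Σ p log₂ p ≈ 2.7465 bits.
Huffman merges: 83/1000+9/100→173/1000; 63/500+161/1000→287/1000; 173/1000+173/1000→173/500; 7/40+24/125→367/1000; 287/1000+173/500→633/1000; 367/1000+633/1000→1. L = 1403/500 ≈ 2.8060.
L − H = 2.8060 − 2.7465 = 0.059 bits.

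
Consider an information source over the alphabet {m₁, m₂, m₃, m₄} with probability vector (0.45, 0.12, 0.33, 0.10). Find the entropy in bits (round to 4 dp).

H = −Σ pᵢ log₂ pᵢ.
−0.45·log₂(0.45) = 0.5184
−0.12·log₂(0.12) = 0.3671
−0.33·log₂(0.33) = 0.5278
−0.10·log₂(0.10) = 0.3322
Sum ≈ 1.7455 → 1.7455 bits.

1.7455 bits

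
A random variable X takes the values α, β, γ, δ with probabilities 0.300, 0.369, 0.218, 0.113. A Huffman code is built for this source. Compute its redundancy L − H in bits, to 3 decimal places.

0.076 bits

Entropy H = −Σ p log₂ p ≈ 1.8864 bits.
Huffman merges: 113/1000+109/500→331/1000; 3/10+331/1000→631/1000; 369/1000+631/1000→1. L = 981/500 ≈ 1.9620.
L − H = 1.9620 − 1.8864 = 0.076 bits.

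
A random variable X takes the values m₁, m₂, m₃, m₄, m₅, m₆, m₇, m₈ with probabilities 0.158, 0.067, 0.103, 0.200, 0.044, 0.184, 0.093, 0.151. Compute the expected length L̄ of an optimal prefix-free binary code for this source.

2.911 bits/symbol

Repeatedly combine the two least-probable nodes; the expected code length is the sum of the merged weights.
merge 11/250 + 67/1000 → 111/1000
merge 93/1000 + 103/1000 → 49/250
merge 111/1000 + 151/1000 → 131/500
merge 79/500 + 23/125 → 171/500
merge 49/250 + 1/5 → 99/250
merge 131/500 + 171/500 → 151/250
merge 99/250 + 151/250 → 1
L = 111/1000 + 49/250 + 131/500 + 171/500 + 99/250 + 151/250 + 1 = 2911/1000 = 2.911 bits/symbol.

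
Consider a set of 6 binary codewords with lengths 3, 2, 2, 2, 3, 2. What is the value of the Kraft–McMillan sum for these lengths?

1.25

With common denominator 2^3 = 8: Σ 2^(−ℓᵢ) = 1/8 + 2/8 + 2/8 + 2/8 + 1/8 + 2/8 = 10/8 = 1.25.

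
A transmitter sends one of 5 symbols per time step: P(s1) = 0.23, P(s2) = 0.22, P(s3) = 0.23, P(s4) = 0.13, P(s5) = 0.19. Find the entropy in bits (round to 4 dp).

H = −Σ pᵢ log₂ pᵢ.
−0.23·log₂(0.23) = 0.4877
−0.22·log₂(0.22) = 0.4806
−0.23·log₂(0.23) = 0.4877
−0.13·log₂(0.13) = 0.3826
−0.19·log₂(0.19) = 0.4552
Sum ≈ 2.2938 → 2.2938 bits.

2.2938 bits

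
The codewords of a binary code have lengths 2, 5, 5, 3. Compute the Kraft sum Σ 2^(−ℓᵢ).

With common denominator 2^5 = 32: Σ 2^(−ℓᵢ) = 8/32 + 1/32 + 1/32 + 4/32 = 14/32 = 0.4375.

0.4375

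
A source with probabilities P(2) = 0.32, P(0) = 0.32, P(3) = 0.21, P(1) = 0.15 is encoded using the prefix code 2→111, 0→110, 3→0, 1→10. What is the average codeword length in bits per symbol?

2.43 bits/symbol

L̄ = Σ pᵢ·ℓᵢ = 0.32·3 + 0.32·3 + 0.21·1 + 0.15·2 = 2.43 bits/symbol.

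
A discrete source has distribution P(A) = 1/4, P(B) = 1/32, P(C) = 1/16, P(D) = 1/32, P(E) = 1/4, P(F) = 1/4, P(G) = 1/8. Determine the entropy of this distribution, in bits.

2.4375 bits

Each probability is a power of 1/2, so log₂(1/p) is an integer.
H = Σ p·log₂(1/p) = 1/4·2 + 1/32·5 + 1/16·4 + 1/32·5 + 1/4·2 + 1/4·2 + 1/8·3 = 2.4375 bits.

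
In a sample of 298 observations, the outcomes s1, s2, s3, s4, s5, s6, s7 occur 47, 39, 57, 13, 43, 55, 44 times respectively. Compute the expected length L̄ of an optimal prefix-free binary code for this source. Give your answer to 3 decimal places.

2.799 bits/symbol

Probabilities are the counts divided by 298.
Repeatedly combine the two least-probable nodes; the expected code length is the sum of the merged weights.
merge 13/298 + 39/298 → 26/149
merge 43/298 + 22/149 → 87/298
merge 47/298 + 26/149 → 99/298
merge 55/298 + 57/298 → 56/149
merge 87/298 + 99/298 → 93/149
merge 56/149 + 93/149 → 1
L = 26/149 + 87/298 + 99/298 + 56/149 + 93/149 + 1 = 417/149 ≈ 2.799 bits/symbol.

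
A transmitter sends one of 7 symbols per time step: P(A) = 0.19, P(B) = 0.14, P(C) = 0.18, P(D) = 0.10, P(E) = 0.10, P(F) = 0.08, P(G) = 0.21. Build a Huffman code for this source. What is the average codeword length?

2.78 bits/symbol

Repeatedly combine the two least-probable nodes; the expected code length is the sum of the merged weights.
merge 2/25 + 1/10 → 9/50
merge 1/10 + 7/50 → 6/25
merge 9/50 + 9/50 → 9/25
merge 19/100 + 21/100 → 2/5
merge 6/25 + 9/25 → 3/5
merge 2/5 + 3/5 → 1
L = 9/50 + 6/25 + 9/25 + 2/5 + 3/5 + 1 = 139/50 = 2.78 bits/symbol.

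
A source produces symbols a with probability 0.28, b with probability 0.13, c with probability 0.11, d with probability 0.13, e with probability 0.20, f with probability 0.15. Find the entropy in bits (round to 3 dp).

2.505 bits

H = −Σ pᵢ log₂ pᵢ.
−0.28·log₂(0.28) = 0.5142
−0.13·log₂(0.13) = 0.3826
−0.11·log₂(0.11) = 0.3503
−0.13·log₂(0.13) = 0.3826
−0.20·log₂(0.20) = 0.4644
−0.15·log₂(0.15) = 0.4105
Sum ≈ 2.5047 → 2.505 bits.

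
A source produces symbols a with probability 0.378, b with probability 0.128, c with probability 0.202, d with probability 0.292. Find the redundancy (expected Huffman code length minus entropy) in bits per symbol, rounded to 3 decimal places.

0.057 bits

Entropy H = −Σ p log₂ p ≈ 1.8949 bits.
Huffman merges: 16/125+101/500→33/100; 73/250+33/100→311/500; 189/500+311/500→1. L = 244/125 ≈ 1.9520.
L − H = 1.9520 − 1.8949 = 0.057 bits.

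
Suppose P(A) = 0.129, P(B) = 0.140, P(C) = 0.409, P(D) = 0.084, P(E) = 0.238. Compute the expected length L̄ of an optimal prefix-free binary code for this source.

2.157 bits/symbol

Repeatedly combine the two least-probable nodes; the expected code length is the sum of the merged weights.
merge 21/250 + 129/1000 → 213/1000
merge 7/50 + 213/1000 → 353/1000
merge 119/500 + 353/1000 → 591/1000
merge 409/1000 + 591/1000 → 1
L = 213/1000 + 353/1000 + 591/1000 + 1 = 2157/1000 = 2.157 bits/symbol.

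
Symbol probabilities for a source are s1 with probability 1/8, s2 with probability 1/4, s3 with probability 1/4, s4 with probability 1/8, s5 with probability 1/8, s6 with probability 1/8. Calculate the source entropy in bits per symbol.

2.5 bits

Each probability is a power of 1/2, so log₂(1/p) is an integer.
H = Σ p·log₂(1/p) = 1/8·3 + 1/4·2 + 1/4·2 + 1/8·3 + 1/8·3 + 1/8·3 = 2.5 bits.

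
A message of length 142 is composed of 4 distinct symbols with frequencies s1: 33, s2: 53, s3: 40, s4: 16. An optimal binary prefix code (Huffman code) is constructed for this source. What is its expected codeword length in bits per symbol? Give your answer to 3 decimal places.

Probabilities are the counts divided by 142.
Repeatedly combine the two least-probable nodes; the expected code length is the sum of the merged weights.
merge 8/71 + 33/142 → 49/142
merge 20/71 + 49/142 → 89/142
merge 53/142 + 89/142 → 1
L = 49/142 + 89/142 + 1 = 140/71 ≈ 1.972 bits/symbol.

1.972 bits/symbol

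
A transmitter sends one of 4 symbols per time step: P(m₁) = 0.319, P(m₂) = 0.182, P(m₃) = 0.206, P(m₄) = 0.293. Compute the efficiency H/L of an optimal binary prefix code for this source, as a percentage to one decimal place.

Entropy H = −Σ p log₂ p ≈ 1.9616 bits.
Huffman merges: 91/500+103/500→97/250; 293/1000+319/1000→153/250; 97/250+153/250→1. L = 2 ≈ 2.0000.
Efficiency = H/L = 1.9616/2.0000 = 98.1%.

98.1%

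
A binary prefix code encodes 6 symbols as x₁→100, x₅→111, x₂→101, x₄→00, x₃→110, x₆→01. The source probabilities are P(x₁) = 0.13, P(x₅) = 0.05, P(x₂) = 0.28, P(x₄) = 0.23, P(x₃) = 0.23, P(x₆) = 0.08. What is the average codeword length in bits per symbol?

2.69 bits/symbol

L̄ = Σ pᵢ·ℓᵢ = 0.13·3 + 0.05·3 + 0.28·3 + 0.23·2 + 0.23·3 + 0.08·2 = 2.69 bits/symbol.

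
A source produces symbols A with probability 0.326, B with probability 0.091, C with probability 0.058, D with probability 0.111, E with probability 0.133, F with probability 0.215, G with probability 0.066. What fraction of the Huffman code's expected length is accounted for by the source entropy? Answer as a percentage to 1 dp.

Entropy H = −Σ p log₂ p ≈ 2.5548 bits.
Huffman merges: 29/500+33/500→31/250; 91/1000+111/1000→101/500; 31/250+133/1000→257/1000; 101/500+43/200→417/1000; 257/1000+163/500→583/1000; 417/1000+583/1000→1. L = 2583/1000 ≈ 2.5830.
Efficiency = H/L = 2.5548/2.5830 = 98.9%.

98.9%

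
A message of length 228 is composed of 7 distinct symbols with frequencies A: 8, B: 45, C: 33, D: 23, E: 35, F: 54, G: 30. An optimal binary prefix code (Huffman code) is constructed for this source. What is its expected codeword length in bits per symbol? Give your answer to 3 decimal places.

2.702 bits/symbol

Probabilities are the counts divided by 228.
Repeatedly combine the two least-probable nodes; the expected code length is the sum of the merged weights.
merge 2/57 + 23/228 → 31/228
merge 5/38 + 31/228 → 61/228
merge 11/76 + 35/228 → 17/57
merge 15/76 + 9/38 → 33/76
merge 61/228 + 17/57 → 43/76
merge 33/76 + 43/76 → 1
L = 31/228 + 61/228 + 17/57 + 33/76 + 43/76 + 1 = 154/57 ≈ 2.702 bits/symbol.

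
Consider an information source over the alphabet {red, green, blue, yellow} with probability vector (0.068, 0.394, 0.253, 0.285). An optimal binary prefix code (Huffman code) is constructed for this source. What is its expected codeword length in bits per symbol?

Repeatedly combine the two least-probable nodes; the expected code length is the sum of the merged weights.
merge 17/250 + 253/1000 → 321/1000
merge 57/200 + 321/1000 → 303/500
merge 197/500 + 303/500 → 1
L = 321/1000 + 303/500 + 1 = 1927/1000 = 1.927 bits/symbol.

1.927 bits/symbol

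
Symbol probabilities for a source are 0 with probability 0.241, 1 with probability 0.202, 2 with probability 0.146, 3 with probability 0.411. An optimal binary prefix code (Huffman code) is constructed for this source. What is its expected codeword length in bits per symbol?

Repeatedly combine the two least-probable nodes; the expected code length is the sum of the merged weights.
merge 73/500 + 101/500 → 87/250
merge 241/1000 + 87/250 → 589/1000
merge 411/1000 + 589/1000 → 1
L = 87/250 + 589/1000 + 1 = 1937/1000 = 1.937 bits/symbol.

1.937 bits/symbol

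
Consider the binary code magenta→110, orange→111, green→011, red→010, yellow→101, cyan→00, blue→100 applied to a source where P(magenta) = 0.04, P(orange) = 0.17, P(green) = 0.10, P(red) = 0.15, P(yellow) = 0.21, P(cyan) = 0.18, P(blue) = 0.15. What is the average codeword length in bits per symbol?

2.82 bits/symbol

L̄ = Σ pᵢ·ℓᵢ = 0.04·3 + 0.17·3 + 0.10·3 + 0.15·3 + 0.21·3 + 0.18·2 + 0.15·3 = 2.82 bits/symbol.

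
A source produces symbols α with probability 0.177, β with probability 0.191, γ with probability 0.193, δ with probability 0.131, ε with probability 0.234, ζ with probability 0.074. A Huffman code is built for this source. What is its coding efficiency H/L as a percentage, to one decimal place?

97.5%

Entropy H = −Σ p log₂ p ≈ 2.5088 bits.
Huffman merges: 37/500+131/1000→41/200; 177/1000+191/1000→46/125; 193/1000+41/200→199/500; 117/500+46/125→301/500; 199/500+301/500→1. L = 2573/1000 ≈ 2.5730.
Efficiency = H/L = 2.5088/2.5730 = 97.5%.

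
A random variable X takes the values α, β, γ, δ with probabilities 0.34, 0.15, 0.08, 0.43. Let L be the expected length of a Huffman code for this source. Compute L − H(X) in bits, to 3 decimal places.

Entropy H = −Σ p log₂ p ≈ 1.7548 bits.
Huffman merges: 2/25+3/20→23/100; 23/100+17/50→57/100; 43/100+57/100→1. L = 9/5 ≈ 1.8000.
L − H = 1.8000 − 1.7548 = 0.045 bits.

0.045 bits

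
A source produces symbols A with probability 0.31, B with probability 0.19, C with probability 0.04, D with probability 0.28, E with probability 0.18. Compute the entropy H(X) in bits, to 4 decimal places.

2.1243 bits

H = −Σ pᵢ log₂ pᵢ.
−0.31·log₂(0.31) = 0.5238
−0.19·log₂(0.19) = 0.4552
−0.04·log₂(0.04) = 0.1858
−0.28·log₂(0.28) = 0.5142
−0.18·log₂(0.18) = 0.4453
Sum ≈ 2.1243 → 2.1243 bits.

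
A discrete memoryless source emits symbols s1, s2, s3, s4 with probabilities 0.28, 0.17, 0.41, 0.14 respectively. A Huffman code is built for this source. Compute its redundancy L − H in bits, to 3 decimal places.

Entropy H = −Σ p log₂ p ≈ 1.8733 bits.
Huffman merges: 7/50+17/100→31/100; 7/25+31/100→59/100; 41/100+59/100→1. L = 19/10 ≈ 1.9000.
L − H = 1.9000 − 1.8733 = 0.027 bits.

0.027 bits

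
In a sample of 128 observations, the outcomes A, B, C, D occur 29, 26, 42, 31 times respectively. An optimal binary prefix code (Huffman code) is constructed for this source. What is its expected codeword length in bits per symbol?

Probabilities are the counts divided by 128.
Repeatedly combine the two least-probable nodes; the expected code length is the sum of the merged weights.
merge 13/64 + 29/128 → 55/128
merge 31/128 + 21/64 → 73/128
merge 55/128 + 73/128 → 1
L = 55/128 + 73/128 + 1 = 2 bits/symbol.

2 bits/symbol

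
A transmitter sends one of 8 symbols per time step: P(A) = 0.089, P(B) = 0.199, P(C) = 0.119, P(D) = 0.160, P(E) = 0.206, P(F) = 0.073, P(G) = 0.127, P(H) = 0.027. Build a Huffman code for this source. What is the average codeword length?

Repeatedly combine the two least-probable nodes; the expected code length is the sum of the merged weights.
merge 27/1000 + 73/1000 → 1/10
merge 89/1000 + 1/10 → 189/1000
merge 119/1000 + 127/1000 → 123/500
merge 4/25 + 189/1000 → 349/1000
merge 199/1000 + 103/500 → 81/200
merge 123/500 + 349/1000 → 119/200
merge 81/200 + 119/200 → 1
L = 1/10 + 189/1000 + 123/500 + 349/1000 + 81/200 + 119/200 + 1 = 721/250 = 2.884 bits/symbol.

2.884 bits/symbol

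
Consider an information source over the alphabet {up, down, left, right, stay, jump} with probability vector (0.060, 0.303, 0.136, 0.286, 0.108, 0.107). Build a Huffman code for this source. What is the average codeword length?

2.411 bits/symbol

Repeatedly combine the two least-probable nodes; the expected code length is the sum of the merged weights.
merge 3/50 + 107/1000 → 167/1000
merge 27/250 + 17/125 → 61/250
merge 167/1000 + 61/250 → 411/1000
merge 143/500 + 303/1000 → 589/1000
merge 411/1000 + 589/1000 → 1
L = 167/1000 + 61/250 + 411/1000 + 589/1000 + 1 = 2411/1000 = 2.411 bits/symbol.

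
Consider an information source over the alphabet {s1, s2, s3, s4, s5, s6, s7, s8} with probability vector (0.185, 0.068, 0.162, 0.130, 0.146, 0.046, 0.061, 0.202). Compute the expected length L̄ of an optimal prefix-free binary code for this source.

Repeatedly combine the two least-probable nodes; the expected code length is the sum of the merged weights.
merge 23/500 + 61/1000 → 107/1000
merge 17/250 + 107/1000 → 7/40
merge 13/100 + 73/500 → 69/250
merge 81/500 + 7/40 → 337/1000
merge 37/200 + 101/500 → 387/1000
merge 69/250 + 337/1000 → 613/1000
merge 387/1000 + 613/1000 → 1
L = 107/1000 + 7/40 + 69/250 + 337/1000 + 387/1000 + 613/1000 + 1 = 579/200 = 2.895 bits/symbol.

2.895 bits/symbol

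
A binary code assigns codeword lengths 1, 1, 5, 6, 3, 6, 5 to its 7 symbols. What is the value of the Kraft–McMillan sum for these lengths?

With common denominator 2^6 = 64: Σ 2^(−ℓᵢ) = 32/64 + 32/64 + 2/64 + 1/64 + 8/64 + 1/64 + 2/64 = 78/64 = 1.21875.

1.21875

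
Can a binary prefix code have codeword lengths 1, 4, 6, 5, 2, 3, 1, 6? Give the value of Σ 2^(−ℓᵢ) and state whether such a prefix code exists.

With common denominator 2^6 = 64: Σ 2^(−ℓᵢ) = 32/64 + 4/64 + 1/64 + 2/64 + 16/64 + 8/64 + 32/64 + 1/64 = 96/64 = 1.5.
Kraft's inequality requires Σ ≤ 1; here Σ = 1.5 > 1, so no such prefix code exists.

1.5; no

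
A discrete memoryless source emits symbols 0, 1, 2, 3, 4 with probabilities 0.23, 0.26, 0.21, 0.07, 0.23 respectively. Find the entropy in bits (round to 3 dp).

2.222 bits

H = −Σ pᵢ log₂ pᵢ.
−0.23·log₂(0.23) = 0.4877
−0.26·log₂(0.26) = 0.5053
−0.21·log₂(0.21) = 0.4728
−0.07·log₂(0.07) = 0.2686
−0.23·log₂(0.23) = 0.4877
Sum ≈ 2.2220 → 2.222 bits.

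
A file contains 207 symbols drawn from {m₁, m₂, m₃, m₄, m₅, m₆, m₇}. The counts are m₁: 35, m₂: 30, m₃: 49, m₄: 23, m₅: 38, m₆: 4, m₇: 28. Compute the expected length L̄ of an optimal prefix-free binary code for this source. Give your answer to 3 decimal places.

Probabilities are the counts divided by 207.
Repeatedly combine the two least-probable nodes; the expected code length is the sum of the merged weights.
merge 4/207 + 1/9 → 3/23
merge 3/23 + 28/207 → 55/207
merge 10/69 + 35/207 → 65/207
merge 38/207 + 49/207 → 29/69
merge 55/207 + 65/207 → 40/69
merge 29/69 + 40/69 → 1
L = 3/23 + 55/207 + 65/207 + 29/69 + 40/69 + 1 = 187/69 ≈ 2.710 bits/symbol.

2.710 bits/symbol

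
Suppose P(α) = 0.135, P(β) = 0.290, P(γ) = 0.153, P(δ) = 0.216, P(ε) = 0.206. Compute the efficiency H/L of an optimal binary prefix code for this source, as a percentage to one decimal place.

99.2%

Entropy H = −Σ p log₂ p ≈ 2.2694 bits.
Huffman merges: 27/200+153/1000→36/125; 103/500+27/125→211/500; 36/125+29/100→289/500; 211/500+289/500→1. L = 286/125 ≈ 2.2880.
Efficiency = H/L = 2.2694/2.2880 = 99.2%.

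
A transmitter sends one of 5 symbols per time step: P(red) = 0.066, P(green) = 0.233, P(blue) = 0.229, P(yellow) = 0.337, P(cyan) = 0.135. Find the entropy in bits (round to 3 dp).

2.154 bits

H = −Σ pᵢ log₂ pᵢ.
−0.066·log₂(0.066) = 0.2588
−0.233·log₂(0.233) = 0.4897
−0.229·log₂(0.229) = 0.4870
−0.337·log₂(0.337) = 0.5288
−0.135·log₂(0.135) = 0.3900
Sum ≈ 2.1543 → 2.154 bits.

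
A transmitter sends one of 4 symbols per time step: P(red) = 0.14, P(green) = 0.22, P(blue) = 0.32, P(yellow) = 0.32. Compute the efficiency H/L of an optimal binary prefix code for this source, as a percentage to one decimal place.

96.5%

Entropy H = −Σ p log₂ p ≈ 1.9298 bits.
Huffman merges: 7/50+11/50→9/25; 8/25+8/25→16/25; 9/25+16/25→1. L = 2 ≈ 2.0000.
Efficiency = H/L = 1.9298/2.0000 = 96.5%.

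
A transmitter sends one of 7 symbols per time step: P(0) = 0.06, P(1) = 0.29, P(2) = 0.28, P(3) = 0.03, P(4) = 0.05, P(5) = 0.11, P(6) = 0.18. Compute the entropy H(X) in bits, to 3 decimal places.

2.439 bits

H = −Σ pᵢ log₂ pᵢ.
−0.06·log₂(0.06) = 0.2435
−0.29·log₂(0.29) = 0.5179
−0.28·log₂(0.28) = 0.5142
−0.03·log₂(0.03) = 0.1518
−0.05·log₂(0.05) = 0.2161
−0.11·log₂(0.11) = 0.3503
−0.18·log₂(0.18) = 0.4453
Sum ≈ 2.4391 → 2.439 bits.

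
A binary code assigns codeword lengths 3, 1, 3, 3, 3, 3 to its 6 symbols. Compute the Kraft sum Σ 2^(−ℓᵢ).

With common denominator 2^3 = 8: Σ 2^(−ℓᵢ) = 1/8 + 4/8 + 1/8 + 1/8 + 1/8 + 1/8 = 9/8 = 1.125.

1.125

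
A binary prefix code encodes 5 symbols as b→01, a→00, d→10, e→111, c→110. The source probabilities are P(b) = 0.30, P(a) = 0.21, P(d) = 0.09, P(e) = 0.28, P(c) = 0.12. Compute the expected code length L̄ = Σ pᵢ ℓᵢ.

L̄ = Σ pᵢ·ℓᵢ = 0.30·2 + 0.21·2 + 0.09·2 + 0.28·3 + 0.12·3 = 2.4 bits/symbol.

2.4 bits/symbol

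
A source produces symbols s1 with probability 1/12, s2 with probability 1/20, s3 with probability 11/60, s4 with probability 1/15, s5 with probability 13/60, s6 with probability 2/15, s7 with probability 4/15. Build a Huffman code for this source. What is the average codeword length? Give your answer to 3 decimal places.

Repeatedly combine the two least-probable nodes; the expected code length is the sum of the merged weights.
merge 1/20 + 1/15 → 7/60
merge 1/12 + 7/60 → 1/5
merge 2/15 + 11/60 → 19/60
merge 1/5 + 13/60 → 5/12
merge 4/15 + 19/60 → 7/12
merge 5/12 + 7/12 → 1
L = 7/60 + 1/5 + 19/60 + 5/12 + 7/12 + 1 = 79/30 ≈ 2.633 bits/symbol.

2.633 bits/symbol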